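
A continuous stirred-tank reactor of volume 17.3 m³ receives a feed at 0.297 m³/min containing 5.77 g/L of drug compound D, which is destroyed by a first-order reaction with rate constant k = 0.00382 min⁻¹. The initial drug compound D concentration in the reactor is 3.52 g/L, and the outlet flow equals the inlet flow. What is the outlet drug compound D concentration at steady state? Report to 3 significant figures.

Accumulation = in − out − consumed: V dC/dt = Q C_in − Q C − k V C.
Steady state (dC/dt = 0): C_ss = Q C_in/(Q + kV) = C_in/(1 + kV/Q).
C_ss = 0.297·5.77/(0.297 + 0.00382·17.3) = 1.7137/0.36309 = 4.7198 g/L.

4.72 g/L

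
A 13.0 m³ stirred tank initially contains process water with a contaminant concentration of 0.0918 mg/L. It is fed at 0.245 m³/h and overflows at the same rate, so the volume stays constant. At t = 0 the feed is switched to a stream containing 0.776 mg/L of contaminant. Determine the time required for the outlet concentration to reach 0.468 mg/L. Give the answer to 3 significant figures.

Accumulation = in − out for the solute gives V dC/dt = Q(C_in − C), so τ = V/Q = 53.061 h.
C(t) = C_in + (C₀ − C_in) e^(−t/τ). Set C = 0.468 and solve for t:
e^(−t/τ) = (C − C_in)/(C₀ − C_in) = (0.468 − 0.776)/(0.0918 − 0.776) = 0.45016
t = −τ ln(…) = 53.061 × 0.79815 = 42.351 h.

42.4 h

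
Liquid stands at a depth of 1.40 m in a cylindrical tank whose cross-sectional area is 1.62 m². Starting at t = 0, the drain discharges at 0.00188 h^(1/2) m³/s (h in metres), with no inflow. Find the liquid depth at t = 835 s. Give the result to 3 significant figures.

0.488 m

A dh/dt = −Q_out = −0.00188 √h.
This is separable: 2 d(√h)/dt = −0.00188/A, so √h = √h₀ − (0.00188/(2A)) t.
√h = √1.40 − 0.00188·835/(2·1.62) = 1.1832 − 0.48451 = 0.69871.
h = 0.69871² = 0.48820 m.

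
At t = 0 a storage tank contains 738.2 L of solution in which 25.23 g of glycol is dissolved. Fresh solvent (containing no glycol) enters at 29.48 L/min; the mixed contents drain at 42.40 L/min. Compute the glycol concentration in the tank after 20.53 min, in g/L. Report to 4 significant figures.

Total volume: dV/dt = Q_in − Q_out = -12.9200 L/min, so V(t) = 738.2 − 12.9200 t and V(20.53) = 472.952 L.
No glycol enters, so dm/dt = −Q_out · (m/V).
dm/m = −Q_out dt/(V₀ − 12.9200 t); integrating gives ln(m/m₀) = −(Q_out/(Q_in−Q_out)) ln(V/V₀).
m = m₀ (V₀/V)^(Q_out/(Q_in−Q_out)) = 25.23 × (738.2/472.952)^(-3.28173) = 5.85292 g.
C = m/V = 5.85292/472.952 = 0.0123753 g/L.

0.01238 g/L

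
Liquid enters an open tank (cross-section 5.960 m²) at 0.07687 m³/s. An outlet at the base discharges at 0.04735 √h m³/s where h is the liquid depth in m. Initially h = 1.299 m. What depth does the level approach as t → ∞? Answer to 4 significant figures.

2.636 m

Level balance: A dh/dt = 0.07687 − 0.04735 √h. Setting dh/dt = 0:
Q_in = 0.04735 √h_ss ⇒ √h_ss = 0.07687/0.04735 = 1.62344.
h_ss = 1.62344² = 2.63557 m. (Since h₀ = 1.299 m < h_ss, the level will rise toward this value.)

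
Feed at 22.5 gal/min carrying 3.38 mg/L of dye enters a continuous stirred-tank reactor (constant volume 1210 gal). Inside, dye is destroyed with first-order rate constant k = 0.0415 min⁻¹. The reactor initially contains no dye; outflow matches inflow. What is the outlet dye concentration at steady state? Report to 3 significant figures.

Species balance: V dC/dt = Q C_in − Q C − k V C.
At steady state: 0 = Q C_in − (Q + kV) C_ss, so C_ss = Q C_in/(Q + kV).
C_ss = 22.5·3.38/(22.5 + 0.0415·1210) = 76.050/72.715 = 1.0459 mg/L.

1.05 mg/L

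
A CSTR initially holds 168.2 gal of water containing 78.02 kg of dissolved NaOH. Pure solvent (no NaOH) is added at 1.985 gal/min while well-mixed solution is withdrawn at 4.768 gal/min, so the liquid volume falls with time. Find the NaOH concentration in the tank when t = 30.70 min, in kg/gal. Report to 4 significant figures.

Let m(t) be the amount of NaOH. Volume: V(t) = V₀ + (Q_in − Q_out) t = 168.2 − 2.78300 t; V(30.70) = 82.7619 gal.
Solute balance: dm/dt = 0 − Q_out C = −Q_out m/V(t).
Separate: dm/m = −Q_out dt/V(t) ⇒ ln(m/m₀) = −(Q_out/(Q_in−Q_out)) ln(V/V₀).
m = m₀ (V₀/V)^(Q_out/(Q_in−Q_out)) = 78.02 × (168.2/82.7619)^(-1.71326) = 23.1489 kg.
C = m/V = 23.1489/82.7619 = 0.279704 kg/gal.

0.2797 kg/gal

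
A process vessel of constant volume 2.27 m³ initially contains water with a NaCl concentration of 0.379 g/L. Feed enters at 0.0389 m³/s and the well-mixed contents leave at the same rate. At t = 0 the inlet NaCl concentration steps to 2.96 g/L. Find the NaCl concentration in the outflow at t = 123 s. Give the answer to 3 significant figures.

Transient balance on the dissolved component: V dC/dt = Q(C_in − C).
Time constant τ = V/Q = 2.27/0.0389 = 58.355 s.
Integrating: C(t) = C_in + (C₀ − C_in) e^(−t/τ).
C(123) = 2.96 + (0.379 − 2.96)·e^(−123/58.355) = 2.96 + (-2.5810)·0.12151 = 2.6464 g/L.

2.65 g/L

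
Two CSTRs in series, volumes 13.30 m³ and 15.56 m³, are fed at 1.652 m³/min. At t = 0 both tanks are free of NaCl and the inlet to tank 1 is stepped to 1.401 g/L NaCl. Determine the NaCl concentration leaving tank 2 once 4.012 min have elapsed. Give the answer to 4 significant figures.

Each tank obeys Vᵢ dCᵢ/dt = Q(Cᵢ₋₁ − Cᵢ), so τᵢ = Vᵢ/Q.
τ₁ = 13.30/1.652 = 8.05085 min; τ₂ = 15.56/1.652 = 9.41889 min.
Solving the cascade with C₁(0)=C₂(0)=0 gives C₂(t) = C_in[1 − (τ₁ e^(−t/τ₁) − τ₂ e^(−t/τ₂))/(τ₁ − τ₂)].
At t = 4.012: e^(−t/τ₁) = 0.607543, e^(−t/τ₂) = 0.653147.
C₂ = 1.401·[1 − (8.05085·0.607543 − 9.41889·0.653147)/(-1.36804)] = 1.401·0.0784728 = 0.109940 g/L.

0.1099 g/L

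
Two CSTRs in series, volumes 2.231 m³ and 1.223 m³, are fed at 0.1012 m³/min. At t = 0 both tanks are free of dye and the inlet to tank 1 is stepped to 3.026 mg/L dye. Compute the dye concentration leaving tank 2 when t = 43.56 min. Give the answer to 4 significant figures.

Species balance on tank i: dCᵢ/dt = (Cᵢ₋₁ − Cᵢ)/τᵢ with τᵢ = Vᵢ/Q.
τ₁ = 2.231/0.1012 = 22.0455 min; τ₂ = 1.223/0.1012 = 12.0850 min.
Tank 1: C₁ = C_in(1 − e^(−t/τ₁)). Tank 2 (τ₁ ≠ τ₂): C₂ = C_in[1 − (τ₁ e^(−t/τ₁) − τ₂ e^(−t/τ₂))/(τ₁ − τ₂)].
At t = 43.56: e^(−t/τ₁) = 0.138634, e^(−t/τ₂) = 0.0272017.
C₂ = 3.026·[1 − (22.0455·0.138634 − 12.0850·0.0272017)/(9.96047)] = 3.026·0.726166 = 2.19738 mg/L.

2.197 mg/L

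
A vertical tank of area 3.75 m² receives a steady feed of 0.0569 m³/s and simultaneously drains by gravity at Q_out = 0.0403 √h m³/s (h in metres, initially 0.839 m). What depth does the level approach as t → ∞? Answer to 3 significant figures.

Accumulation of liquid (constant cross-section A): A dh/dt = Q_in − 0.0403 √h. At steady state dh/dt = 0:
Q_in = 0.0403 √h_ss ⇒ √h_ss = 0.0569/0.0403 = 1.4119.
h_ss = 1.4119² = 1.9935 m. (Since h₀ = 0.839 m < h_ss, the level will rise toward this value.)

1.99 m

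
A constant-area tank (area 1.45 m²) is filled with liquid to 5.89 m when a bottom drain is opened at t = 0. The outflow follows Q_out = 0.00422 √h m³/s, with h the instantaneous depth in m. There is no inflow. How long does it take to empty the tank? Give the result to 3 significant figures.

Volume balance on the tank: A dh/dt = −0.00422 √h.
This is separable: 2 d(√h)/dt = −0.00422/A, so √h = √h₀ − (0.00422/(2A)) t.
Set h = 0: 2√h₀ = (0.00422/A) t_empty ⇒ t_empty = 2A√h₀/0.00422.
t_empty = 2·1.45·√5.89/0.00422 = 2.9000·2.4269/0.00422 = 1667.8 s.

1670 s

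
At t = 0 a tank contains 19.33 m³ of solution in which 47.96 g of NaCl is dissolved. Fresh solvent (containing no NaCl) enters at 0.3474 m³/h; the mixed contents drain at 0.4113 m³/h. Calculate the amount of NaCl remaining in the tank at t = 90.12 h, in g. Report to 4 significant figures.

4.922 g

Total volume: dV/dt = Q_in − Q_out = -0.0639000 m³/h, so V(t) = 19.33 − 0.0639000 t and V(90.12) = 13.5713 m³.
Solute balance: dm/dt = 0 − Q_out C = −Q_out m/V(t).
Separate: dm/m = −Q_out dt/V(t) ⇒ ln(m/m₀) = −(Q_out/(Q_in−Q_out)) ln(V/V₀).
m = m₀ (V₀/V)^(Q_out/(Q_in−Q_out)) = 47.96 × (19.33/13.5713)^(-6.43662) = 4.92214 g.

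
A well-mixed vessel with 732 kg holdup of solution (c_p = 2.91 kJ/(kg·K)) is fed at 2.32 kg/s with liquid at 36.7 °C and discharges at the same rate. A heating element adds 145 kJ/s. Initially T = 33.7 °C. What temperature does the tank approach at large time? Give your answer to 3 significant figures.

58.2 °C

M c_p dT/dt = ṁ c_p (T_in − T) + Q̇.
At steady state dT/dt = 0 ⇒ T_ss = T_in + Q̇/(ṁ c_p) = 36.7 + 145/(2.32·2.91) = 58.178 °C.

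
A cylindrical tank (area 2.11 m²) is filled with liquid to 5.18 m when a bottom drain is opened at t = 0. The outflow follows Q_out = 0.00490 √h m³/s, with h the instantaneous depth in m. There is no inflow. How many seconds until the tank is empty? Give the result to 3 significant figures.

A dh/dt = −Q_out = −0.00490 √h.
This is separable: 2 d(√h)/dt = −0.00490/A, so √h = √h₀ − (0.00490/(2A)) t.
Tank is empty when √h = 0: t_empty = 2A√h₀/0.00490.
t_empty = 2·2.11·√5.18/0.00490 = 4.2200·2.2760/0.00490 = 1960.1 s.

1960 s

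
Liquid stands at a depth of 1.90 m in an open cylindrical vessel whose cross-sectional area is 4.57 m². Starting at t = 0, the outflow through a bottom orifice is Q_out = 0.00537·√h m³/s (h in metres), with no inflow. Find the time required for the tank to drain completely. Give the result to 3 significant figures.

With no inflow, A dh/dt = −0.00537 √h.
Separate and integrate: 2(√h − √h₀) = −(0.00537/A) t.
Set h = 0: 2√h₀ = (0.00537/A) t_empty ⇒ t_empty = 2A√h₀/0.00537.
t_empty = 2·4.57·√1.90/0.00537 = 9.1400·1.3784/0.00537 = 2346.1 s.

2350 s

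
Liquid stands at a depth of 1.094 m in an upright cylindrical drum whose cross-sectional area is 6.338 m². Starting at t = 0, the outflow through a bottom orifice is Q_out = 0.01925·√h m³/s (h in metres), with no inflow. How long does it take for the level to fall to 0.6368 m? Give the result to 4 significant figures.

163.3 s

With no inflow, A dh/dt = −0.01925 √h.
Separate and integrate: 2(√h − √h₀) = −(0.01925/A) t.
t = 2A(√h₀ − √h)/0.01925 = 2·6.338·(√1.094 − √0.6368)/0.01925
  = 12.6760 × (1.04594 − 0.797997) / 0.01925 = 163.272 s.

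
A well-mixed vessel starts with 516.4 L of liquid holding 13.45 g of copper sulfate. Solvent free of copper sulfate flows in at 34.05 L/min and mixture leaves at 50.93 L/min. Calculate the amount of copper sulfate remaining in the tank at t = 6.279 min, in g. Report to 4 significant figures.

6.725 g

Total volume: dV/dt = Q_in − Q_out = -16.8800 L/min, so V(t) = 516.4 − 16.8800 t and V(6.279) = 410.410 L.
Solute balance: dm/dt = 0 − Q_out C = −Q_out m/V(t).
Separate: dm/m = −Q_out dt/V(t) ⇒ ln(m/m₀) = −(Q_out/(Q_in−Q_out)) ln(V/V₀).
m = m₀ (V₀/V)^(Q_out/(Q_in−Q_out)) = 13.45 × (516.4/410.410)^(-3.01718) = 6.72520 g.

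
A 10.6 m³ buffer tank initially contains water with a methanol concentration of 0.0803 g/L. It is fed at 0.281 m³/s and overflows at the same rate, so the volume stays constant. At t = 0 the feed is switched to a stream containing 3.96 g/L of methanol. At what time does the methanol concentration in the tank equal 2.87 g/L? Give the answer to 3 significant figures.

Unsteady species balance (constant V, well mixed): V dC/dt = Q(C_in − C), so τ = V/Q = 37.722 s.
C(t) = C_in + (C₀ − C_in) e^(−t/τ). Set C = 2.87 and solve for t:
e^(−t/τ) = (C − C_in)/(C₀ − C_in) = (2.87 − 3.96)/(0.0803 − 3.96) = 0.28095
t = −τ ln(…) = 37.722 × 1.2696 = 47.892 s.

47.9 s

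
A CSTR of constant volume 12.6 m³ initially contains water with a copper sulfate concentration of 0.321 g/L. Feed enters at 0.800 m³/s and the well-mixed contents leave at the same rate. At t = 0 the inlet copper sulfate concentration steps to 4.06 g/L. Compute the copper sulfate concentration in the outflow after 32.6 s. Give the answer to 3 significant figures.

Unsteady species balance (constant V, well mixed): V dC/dt = Q(C_in − C).
So dC/dt = (C_in − C)/τ with τ = V/Q = 12.6/0.800 = 15.750 s.
This is linear first-order; C(t) = C_in + (C₀ − C_in) e^(−t/τ).
C(32.6) = 4.06 + (0.321 − 4.06)·e^(−32.6/15.750) = 4.06 + (-3.7390)·0.12621 = 3.5881 g/L.

3.59 g/L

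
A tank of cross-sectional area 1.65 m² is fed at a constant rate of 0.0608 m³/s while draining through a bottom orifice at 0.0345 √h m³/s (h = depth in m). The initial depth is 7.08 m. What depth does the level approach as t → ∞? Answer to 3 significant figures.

Level balance: A dh/dt = 0.0608 − 0.0345 √h. Setting dh/dt = 0:
Q_in = 0.0345 √h_ss ⇒ √h_ss = 0.0608/0.0345 = 1.7623.
h_ss = 1.7623² = 3.1058 m. (Since h₀ = 7.08 m > h_ss, the level will fall toward this value.)

3.11 m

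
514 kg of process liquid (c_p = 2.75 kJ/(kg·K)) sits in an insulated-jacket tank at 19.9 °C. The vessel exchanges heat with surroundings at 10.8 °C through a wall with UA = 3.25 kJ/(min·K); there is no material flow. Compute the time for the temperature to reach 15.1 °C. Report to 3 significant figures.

Lumped-capacitance energy balance: M c_p dT/dt = UA(T_amb − T).
τ = M c_p/UA = 434.92 min; T_ss = T_amb = 10.800 °C.
T(t) = T_ss + (T₀ − T_ss)e^(−t/τ); set T = 15.1:
t = −τ ln[(T − T_ss)/(T₀ − T_ss)] = −434.92 · ln(0.47253) = 326.04 min.

326 min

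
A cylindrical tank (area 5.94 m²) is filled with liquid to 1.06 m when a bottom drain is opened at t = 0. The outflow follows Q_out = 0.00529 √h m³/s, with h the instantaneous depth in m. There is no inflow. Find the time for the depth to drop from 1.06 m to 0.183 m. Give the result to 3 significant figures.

Unsteady balance on liquid volume: A dh/dt = −0.00529 √h.
Separate and integrate: 2(√h − √h₀) = −(0.00529/A) t.
t = 2A(√h₀ − √h)/0.00529 = 2·5.94·(√1.06 − √0.183)/0.00529
  = 11.880 × (1.0296 − 0.42778) / 0.00529 = 1351.4 s.

1350 s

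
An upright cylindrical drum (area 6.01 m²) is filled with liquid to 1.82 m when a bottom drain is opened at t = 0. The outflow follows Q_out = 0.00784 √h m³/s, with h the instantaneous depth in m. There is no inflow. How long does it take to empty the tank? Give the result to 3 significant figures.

With no inflow, A dh/dt = −0.00784 √h.
∫ h^(−1/2) dh = −(0.00784/A) ∫ dt, giving 2√h = 2√h₀ − (0.00784/A) t.
Tank is empty when √h = 0: t_empty = 2A√h₀/0.00784.
t_empty = 2·6.01·√1.82/0.00784 = 12.020·1.3491/0.00784 = 2068.4 s.

2070 s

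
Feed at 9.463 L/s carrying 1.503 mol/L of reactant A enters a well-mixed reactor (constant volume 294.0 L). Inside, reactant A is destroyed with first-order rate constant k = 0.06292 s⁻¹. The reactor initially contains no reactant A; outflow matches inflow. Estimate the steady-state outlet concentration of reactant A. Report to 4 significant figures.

0.5087 mol/L

Species balance: V dC/dt = Q C_in − Q C − k V C.
At steady state: 0 = Q C_in − (Q + kV) C_ss, so C_ss = Q C_in/(Q + kV).
C_ss = 9.463·1.503/(9.463 + 0.06292·294.0) = 14.2229/27.9615 = 0.508660 mol/L.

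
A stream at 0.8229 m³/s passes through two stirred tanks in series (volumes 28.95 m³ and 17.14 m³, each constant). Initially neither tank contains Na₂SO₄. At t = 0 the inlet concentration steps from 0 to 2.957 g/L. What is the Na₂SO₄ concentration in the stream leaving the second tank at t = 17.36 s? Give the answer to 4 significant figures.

0.3965 g/L

Each tank obeys Vᵢ dCᵢ/dt = Q(Cᵢ₋₁ − Cᵢ), so τᵢ = Vᵢ/Q.
τ₁ = 28.95/0.8229 = 35.1805 s; τ₂ = 17.14/0.8229 = 20.8288 s.
Tank 1: C₁ = C_in(1 − e^(−t/τ₁)). Tank 2 (τ₁ ≠ τ₂): C₂ = C_in[1 − (τ₁ e^(−t/τ₁) − τ₂ e^(−t/τ₂))/(τ₁ − τ₂)].
At t = 17.36: e^(−t/τ₁) = 0.610513, e^(−t/τ₂) = 0.434542.
C₂ = 2.957·[1 − (35.1805·0.610513 − 20.8288·0.434542)/(14.3517)] = 2.957·0.134098 = 0.396529 g/L.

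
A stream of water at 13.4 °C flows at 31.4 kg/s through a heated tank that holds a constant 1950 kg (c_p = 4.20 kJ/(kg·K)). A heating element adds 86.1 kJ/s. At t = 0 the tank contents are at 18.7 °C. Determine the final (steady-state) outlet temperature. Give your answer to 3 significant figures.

M c_p dT/dt = ṁ c_p (T_in − T) + Q̇.
At steady state dT/dt = 0 ⇒ T_ss = T_in + Q̇/(ṁ c_p) = 13.4 + 86.1/(31.4·4.20) = 14.053 °C.

14.1 °C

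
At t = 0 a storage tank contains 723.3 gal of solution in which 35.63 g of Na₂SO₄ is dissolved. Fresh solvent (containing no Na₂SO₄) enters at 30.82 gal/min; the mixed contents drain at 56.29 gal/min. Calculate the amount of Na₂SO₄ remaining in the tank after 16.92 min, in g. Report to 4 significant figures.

Total volume: dV/dt = Q_in − Q_out = -25.4700 gal/min, so V(t) = 723.3 − 25.4700 t and V(16.92) = 292.348 gal.
Species balance (pure solvent in): dm/dt = −Q_out · m/V(t).
dm/m = −Q_out dt/(V₀ − 25.4700 t); integrating gives ln(m/m₀) = −(Q_out/(Q_in−Q_out)) ln(V/V₀).
m = m₀ (V₀/V)^(Q_out/(Q_in−Q_out)) = 35.63 × (723.3/292.348)^(-2.21005) = 4.81216 g.

4.812 g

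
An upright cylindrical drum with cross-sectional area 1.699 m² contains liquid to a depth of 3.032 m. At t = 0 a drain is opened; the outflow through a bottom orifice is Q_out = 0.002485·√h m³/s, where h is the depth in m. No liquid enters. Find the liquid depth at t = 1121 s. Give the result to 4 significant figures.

0.8491 m

A dh/dt = −Q_out = −0.002485 √h.
∫ h^(−1/2) dh = −(0.002485/A) ∫ dt, giving 2√h = 2√h₀ − (0.002485/A) t.
√h = √3.032 − 0.002485·1121/(2·1.699) = 1.74126 − 0.819801 = 0.921463.
h = 0.921463² = 0.849093 m.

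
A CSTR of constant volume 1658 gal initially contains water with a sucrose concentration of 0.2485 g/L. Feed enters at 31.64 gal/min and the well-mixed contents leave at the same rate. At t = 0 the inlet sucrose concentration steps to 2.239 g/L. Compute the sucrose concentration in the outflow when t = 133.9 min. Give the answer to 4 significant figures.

Transient balance on the dissolved component: V dC/dt = Q(C_in − C).
So dC/dt = (C_in − C)/τ with τ = V/Q = 1658/31.64 = 52.4020 min.
C approaches C_in exponentially: C(t) = C_in + (C₀ − C_in) e^(−t/τ).
C(133.9) = 2.239 + (0.2485 − 2.239)·e^(−133.9/52.4020) = 2.239 + (-1.99050)·0.0776732 = 2.08439 g/L.

2.084 g/L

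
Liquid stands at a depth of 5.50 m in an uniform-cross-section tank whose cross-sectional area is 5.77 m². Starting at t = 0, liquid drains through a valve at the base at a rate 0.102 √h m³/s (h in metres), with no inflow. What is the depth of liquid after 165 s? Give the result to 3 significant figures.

Volume balance on the tank: A dh/dt = −0.102 √h.
Separate and integrate: 2(√h − √h₀) = −(0.102/A) t.
√h = √5.50 − 0.102·165/(2·5.77) = 2.3452 − 1.4584 = 0.88680.
h = 0.88680² = 0.78642 m.

0.786 m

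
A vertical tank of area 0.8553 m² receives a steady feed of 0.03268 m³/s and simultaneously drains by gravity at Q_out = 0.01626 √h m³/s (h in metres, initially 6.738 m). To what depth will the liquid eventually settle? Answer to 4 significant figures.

4.039 m

Level balance: A dh/dt = 0.03268 − 0.01626 √h. Setting dh/dt = 0:
Q_in = 0.01626 √h_ss ⇒ √h_ss = 0.03268/0.01626 = 2.00984.
h_ss = 2.00984² = 4.03946 m. (Since h₀ = 6.738 m > h_ss, the level will fall toward this value.)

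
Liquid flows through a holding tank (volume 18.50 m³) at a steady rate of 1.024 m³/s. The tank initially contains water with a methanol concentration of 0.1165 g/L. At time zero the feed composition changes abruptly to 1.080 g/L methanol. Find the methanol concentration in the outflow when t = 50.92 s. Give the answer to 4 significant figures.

Species balance on the tank: V dC/dt = Q(C_in − C).
Time constant τ = V/Q = 18.50/1.024 = 18.0664 s.
C approaches C_in exponentially: C(t) = C_in + (C₀ − C_in) e^(−t/τ).
C(50.92) = 1.080 + (0.1165 − 1.080)·e^(−50.92/18.0664) = 1.080 + (-0.963500)·0.0596960 = 1.02248 g/L.

1.022 g/L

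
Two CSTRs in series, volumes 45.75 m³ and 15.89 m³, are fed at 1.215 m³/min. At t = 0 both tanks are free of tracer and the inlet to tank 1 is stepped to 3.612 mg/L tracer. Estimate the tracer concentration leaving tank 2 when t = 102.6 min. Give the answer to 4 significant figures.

Time constants: τᵢ = Vᵢ/Q for each well-mixed tank.
τ₁ = 45.75/1.215 = 37.6543 min; τ₂ = 15.89/1.215 = 13.0782 min.
Solving the cascade with C₁(0)=C₂(0)=0 gives C₂(t) = C_in[1 − (τ₁ e^(−t/τ₁) − τ₂ e^(−t/τ₂))/(τ₁ − τ₂)].
At t = 102.6: e^(−t/τ₁) = 0.0655602, e^(−t/τ₂) = 0.000391658.
C₂ = 3.612·[1 − (37.6543·0.0655602 − 13.0782·0.000391658)/(24.5761)] = 3.612·0.899760 = 3.24993 mg/L.

3.250 mg/L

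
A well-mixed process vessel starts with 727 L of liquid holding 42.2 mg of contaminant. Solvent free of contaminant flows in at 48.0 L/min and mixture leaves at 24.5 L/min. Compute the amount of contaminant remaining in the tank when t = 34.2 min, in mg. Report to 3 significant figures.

Let m(t) be the amount of contaminant. Volume: V(t) = V₀ + (Q_in − Q_out) t = 727 + 23.500 t; V(34.2) = 1530.7 L.
Solute balance: dm/dt = 0 − Q_out C = −Q_out m/V(t).
dm/m = −Q_out dt/(V₀ + 23.500 t); integrating gives ln(m/m₀) = −(Q_out/(Q_in−Q_out)) ln(V/V₀).
m = m₀ (V₀/V)^(Q_out/(Q_in−Q_out)) = 42.2 × (727/1530.7)^(1.0426) = 19.418 mg.

19.4 mg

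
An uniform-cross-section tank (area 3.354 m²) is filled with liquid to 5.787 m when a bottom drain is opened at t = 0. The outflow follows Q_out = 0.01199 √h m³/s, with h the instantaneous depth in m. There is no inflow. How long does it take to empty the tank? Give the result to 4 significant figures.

With no inflow, A dh/dt = −0.01199 √h.
This is separable: 2 d(√h)/dt = −0.01199/A, so √h = √h₀ − (0.01199/(2A)) t.
Tank is empty when √h = 0: t_empty = 2A√h₀/0.01199.
t_empty = 2·3.354·√5.787/0.01199 = 6.70800·2.40562/0.01199 = 1345.86 s.

1346 s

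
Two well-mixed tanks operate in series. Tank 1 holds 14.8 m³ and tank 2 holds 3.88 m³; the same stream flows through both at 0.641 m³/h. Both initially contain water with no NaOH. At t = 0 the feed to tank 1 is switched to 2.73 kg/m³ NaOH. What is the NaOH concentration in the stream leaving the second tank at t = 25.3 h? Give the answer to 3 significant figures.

1.51 kg/m³

Species balance on tank i: dCᵢ/dt = (Cᵢ₋₁ − Cᵢ)/τᵢ with τᵢ = Vᵢ/Q.
τ₁ = 14.8/0.641 = 23.089 h; τ₂ = 3.88/0.641 = 6.0530 h.
Tank 1: C₁ = C_in(1 − e^(−t/τ₁)). Tank 2 (τ₁ ≠ τ₂): C₂ = C_in[1 − (τ₁ e^(−t/τ₁) − τ₂ e^(−t/τ₂))/(τ₁ − τ₂)].
At t = 25.3: e^(−t/τ₁) = 0.33428, e^(−t/τ₂) = 0.015303.
C₂ = 2.73·[1 − (23.089·0.33428 − 6.0530·0.015303)/(17.036)] = 2.73·0.55238 = 1.5080 kg/m³.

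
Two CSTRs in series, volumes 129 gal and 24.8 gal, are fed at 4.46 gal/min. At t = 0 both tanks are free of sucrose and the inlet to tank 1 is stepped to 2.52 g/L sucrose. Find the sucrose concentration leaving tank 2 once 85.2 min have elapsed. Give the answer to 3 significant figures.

Each tank obeys Vᵢ dCᵢ/dt = Q(Cᵢ₋₁ − Cᵢ), so τᵢ = Vᵢ/Q.
τ₁ = 129/4.46 = 28.924 min; τ₂ = 24.8/4.46 = 5.5605 min.
Solving the cascade with C₁(0)=C₂(0)=0 gives C₂(t) = C_in[1 − (τ₁ e^(−t/τ₁) − τ₂ e^(−t/τ₂))/(τ₁ − τ₂)].
At t = 85.2: e^(−t/τ₁) = 0.052567, e^(−t/τ₂) = 2.2163e-07.
C₂ = 2.52·[1 − (28.924·0.052567 − 5.5605·2.2163e-07)/(23.363)] = 2.52·0.93492 = 2.3560 g/L.

2.36 g/L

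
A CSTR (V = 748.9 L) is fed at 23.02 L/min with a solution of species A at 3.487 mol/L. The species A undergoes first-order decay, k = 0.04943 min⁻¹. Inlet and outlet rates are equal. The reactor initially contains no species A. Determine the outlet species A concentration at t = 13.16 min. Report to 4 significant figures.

Species balance: V dC/dt = Q C_in − Q C − k V C.
This is linear with rate a = Q/V + k = 0.0801684 min⁻¹.
C_ss = Q C_in/(Q + kV) = 1.33700 mol/L; C(t) = C_ss + (C₀ − C_ss) e^(−a t).
C(13.16) = 1.33700 + (-1.33700)·e^(−0.0801684·13.16) = 1.33700 + (-1.33700)·0.348187 = 0.871472 mol/L.

0.8715 mol/L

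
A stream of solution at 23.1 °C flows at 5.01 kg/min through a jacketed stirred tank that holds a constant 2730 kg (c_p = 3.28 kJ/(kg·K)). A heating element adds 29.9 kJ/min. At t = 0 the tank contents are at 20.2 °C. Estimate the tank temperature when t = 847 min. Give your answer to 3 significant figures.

23.9 °C

Energy balance: M c_p dT/dt = ṁ c_p (T_in − T) + 29.9.
τ = M/ṁ = 544.91 min; T_ss = T_in + Q̇/(ṁ c_p) = 23.1 + 29.9/(5.01·3.28) = 24.920 °C.
This is linear first-order; T(t) = T_ss + (T₀ − T_ss) e^(−t/τ).
T(847) = 24.920 + (-4.7195)·e^(−847/544.91) = 24.920 + (-4.7195)·0.21132 = 23.922 °C.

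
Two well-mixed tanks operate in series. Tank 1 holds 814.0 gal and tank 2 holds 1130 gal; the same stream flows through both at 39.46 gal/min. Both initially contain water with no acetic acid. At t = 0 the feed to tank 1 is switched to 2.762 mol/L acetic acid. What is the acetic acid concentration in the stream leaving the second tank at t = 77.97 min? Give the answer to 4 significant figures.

Each tank obeys Vᵢ dCᵢ/dt = Q(Cᵢ₋₁ − Cᵢ), so τᵢ = Vᵢ/Q.
τ₁ = 814.0/39.46 = 20.6285 min; τ₂ = 1130/39.46 = 28.6366 min.
Solving the cascade with C₁(0)=C₂(0)=0 gives C₂(t) = C_in[1 − (τ₁ e^(−t/τ₁) − τ₂ e^(−t/τ₂))/(τ₁ − τ₂)].
At t = 77.97: e^(−t/τ₁) = 0.0228290, e^(−t/τ₂) = 0.0656945.
C₂ = 2.762·[1 − (20.6285·0.0228290 − 28.6366·0.0656945)/(-8.00811)] = 2.762·0.823886 = 2.27557 mol/L.

2.276 mol/L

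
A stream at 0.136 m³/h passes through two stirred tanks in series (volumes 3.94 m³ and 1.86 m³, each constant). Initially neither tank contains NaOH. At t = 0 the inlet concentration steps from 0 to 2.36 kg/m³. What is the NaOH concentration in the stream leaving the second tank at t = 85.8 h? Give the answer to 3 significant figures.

2.13 kg/m³

Time constants: τᵢ = Vᵢ/Q for each well-mixed tank.
τ₁ = 3.94/0.136 = 28.971 h; τ₂ = 1.86/0.136 = 13.676 h.
Tank 1: C₁ = C_in(1 − e^(−t/τ₁)). Tank 2 (τ₁ ≠ τ₂): C₂ = C_in[1 − (τ₁ e^(−t/τ₁) − τ₂ e^(−t/τ₂))/(τ₁ − τ₂)].
At t = 85.8: e^(−t/τ₁) = 0.051735, e^(−t/τ₂) = 0.0018855.
C₂ = 2.36·[1 − (28.971·0.051735 − 13.676·0.0018855)/(15.294)] = 2.36·0.90369 = 2.1327 kg/m³.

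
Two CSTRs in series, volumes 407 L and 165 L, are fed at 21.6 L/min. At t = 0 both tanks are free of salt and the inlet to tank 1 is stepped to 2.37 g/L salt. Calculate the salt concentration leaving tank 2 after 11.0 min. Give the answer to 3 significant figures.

Time constants: τᵢ = Vᵢ/Q for each well-mixed tank.
τ₁ = 407/21.6 = 18.843 min; τ₂ = 165/21.6 = 7.6389 min.
Tank 1: C₁ = C_in(1 − e^(−t/τ₁)). Tank 2 (τ₁ ≠ τ₂): C₂ = C_in[1 − (τ₁ e^(−t/τ₁) − τ₂ e^(−t/τ₂))/(τ₁ − τ₂)].
At t = 11.0: e^(−t/τ₁) = 0.55778, e^(−t/τ₂) = 0.23693.
C₂ = 2.37·[1 − (18.843·0.55778 − 7.6389·0.23693)/(11.204)] = 2.37·0.22345 = 0.52958 g/L.

0.530 g/L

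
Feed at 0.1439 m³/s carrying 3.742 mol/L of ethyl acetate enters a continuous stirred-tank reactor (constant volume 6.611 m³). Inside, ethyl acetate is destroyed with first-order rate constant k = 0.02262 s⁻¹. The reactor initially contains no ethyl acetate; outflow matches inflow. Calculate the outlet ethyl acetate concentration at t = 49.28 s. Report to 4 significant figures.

1.629 mol/L

V dC/dt = Q(C_in − C) − k V C.
This is linear with rate a = Q/V + k = 0.0443868 s⁻¹.
C_ss = Q C_in/(Q + kV) = 1.83503 mol/L; C(t) = C_ss + (C₀ − C_ss) e^(−a t).
C(49.28) = 1.83503 + (-1.83503)·e^(−0.0443868·49.28) = 1.83503 + (-1.83503)·0.112210 = 1.62912 mol/L.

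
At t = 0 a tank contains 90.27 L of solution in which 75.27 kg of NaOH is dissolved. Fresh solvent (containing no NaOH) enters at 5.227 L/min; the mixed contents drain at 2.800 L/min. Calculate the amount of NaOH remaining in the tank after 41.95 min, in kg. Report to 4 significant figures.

31.50 kg

Let m(t) be the amount of NaOH. Volume: V(t) = V₀ + (Q_in − Q_out) t = 90.27 + 2.42700 t; V(41.95) = 192.083 L.
Solute balance: dm/dt = 0 − Q_out C = −Q_out m/V(t).
dm/m = −Q_out dt/(V₀ + 2.42700 t); integrating gives ln(m/m₀) = −(Q_out/(Q_in−Q_out)) ln(V/V₀).
m = m₀ (V₀/V)^(Q_out/(Q_in−Q_out)) = 75.27 × (90.27/192.083)^(1.15369) = 31.4975 kg.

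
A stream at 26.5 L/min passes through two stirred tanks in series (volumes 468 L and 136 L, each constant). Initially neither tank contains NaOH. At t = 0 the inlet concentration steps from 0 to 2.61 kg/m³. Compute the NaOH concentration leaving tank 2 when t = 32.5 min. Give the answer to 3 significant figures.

2.03 kg/m³

Each tank obeys Vᵢ dCᵢ/dt = Q(Cᵢ₋₁ − Cᵢ), so τᵢ = Vᵢ/Q.
τ₁ = 468/26.5 = 17.660 min; τ₂ = 136/26.5 = 5.1321 min.
Tank 1: C₁ = C_in(1 − e^(−t/τ₁)). Tank 2 (τ₁ ≠ τ₂): C₂ = C_in[1 − (τ₁ e^(−t/τ₁) − τ₂ e^(−t/τ₂))/(τ₁ − τ₂)].
At t = 32.5: e^(−t/τ₁) = 0.15877, e^(−t/τ₂) = 0.0017772.
C₂ = 2.61·[1 − (17.660·0.15877 − 5.1321·0.0017772)/(12.528)] = 2.61·0.77692 = 2.0277 kg/m³.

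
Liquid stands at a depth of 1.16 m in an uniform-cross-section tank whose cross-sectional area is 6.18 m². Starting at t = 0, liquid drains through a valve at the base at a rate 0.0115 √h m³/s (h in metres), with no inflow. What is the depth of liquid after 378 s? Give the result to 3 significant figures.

Volume balance on the tank: A dh/dt = −0.0115 √h.
∫ h^(−1/2) dh = −(0.0115/A) ∫ dt, giving 2√h = 2√h₀ − (0.0115/A) t.
√h = √1.16 − 0.0115·378/(2·6.18) = 1.0770 − 0.35170 = 0.72533.
h = 0.72533² = 0.52611 m.

0.526 m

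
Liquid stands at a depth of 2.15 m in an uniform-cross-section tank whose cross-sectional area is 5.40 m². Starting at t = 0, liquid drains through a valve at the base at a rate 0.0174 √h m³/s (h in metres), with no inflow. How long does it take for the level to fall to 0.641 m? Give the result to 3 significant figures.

A dh/dt = −Q_out = −0.0174 √h.
∫ h^(−1/2) dh = −(0.0174/A) ∫ dt, giving 2√h = 2√h₀ − (0.0174/A) t.
t = 2A(√h₀ − √h)/0.0174 = 2·5.40·(√2.15 − √0.641)/0.0174
  = 10.800 × (1.4663 − 0.80062) / 0.0174 = 413.17 s.

413 s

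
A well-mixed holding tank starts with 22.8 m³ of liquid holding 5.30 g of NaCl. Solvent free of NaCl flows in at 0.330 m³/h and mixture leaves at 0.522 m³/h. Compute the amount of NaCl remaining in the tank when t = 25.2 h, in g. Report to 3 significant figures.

Let m(t) be the amount of NaCl. Volume: V(t) = V₀ + (Q_in − Q_out) t = 22.8 − 0.19200 t; V(25.2) = 17.962 m³.
No NaCl enters, so dm/dt = −Q_out · (m/V).
dm/m = −Q_out dt/(V₀ − 0.19200 t); integrating gives ln(m/m₀) = −(Q_out/(Q_in−Q_out)) ln(V/V₀).
m = m₀ (V₀/V)^(Q_out/(Q_in−Q_out)) = 5.30 × (22.8/17.962)^(-2.7188) = 2.7710 g.

2.77 g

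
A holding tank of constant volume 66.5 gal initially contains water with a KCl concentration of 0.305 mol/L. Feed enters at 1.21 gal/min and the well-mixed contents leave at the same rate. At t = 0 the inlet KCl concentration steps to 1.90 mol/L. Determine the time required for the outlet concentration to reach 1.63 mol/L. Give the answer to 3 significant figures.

Species balance: V dC/dt = Q(C_in − C) ⇒ τ = V/Q = 54.959 min.
C(t) = C_in + (C₀ − C_in) e^(−t/τ). Set C = 1.63 and solve for t:
e^(−t/τ) = (C − C_in)/(C₀ − C_in) = (1.63 − 1.90)/(0.305 − 1.90) = 0.16928
t = −τ ln(…) = 54.959 × 1.7762 = 97.618 min.

97.6 min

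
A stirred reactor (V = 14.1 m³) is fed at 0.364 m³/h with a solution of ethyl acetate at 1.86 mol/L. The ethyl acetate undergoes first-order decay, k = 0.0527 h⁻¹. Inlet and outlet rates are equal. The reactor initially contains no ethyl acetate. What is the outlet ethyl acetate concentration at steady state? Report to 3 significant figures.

Accumulation = in − out − consumed: V dC/dt = Q C_in − Q C − k V C.
At steady state: 0 = Q C_in − (Q + kV) C_ss, so C_ss = Q C_in/(Q + kV).
C_ss = 0.364·1.86/(0.364 + 0.0527·14.1) = 0.67704/1.1071 = 0.61156 mol/L.

0.612 mol/L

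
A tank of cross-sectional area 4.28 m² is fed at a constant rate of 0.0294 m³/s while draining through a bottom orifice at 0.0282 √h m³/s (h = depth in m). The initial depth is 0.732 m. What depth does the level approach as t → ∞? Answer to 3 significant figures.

1.09 m

Level balance: A dh/dt = 0.0294 − 0.0282 √h. Setting dh/dt = 0:
Q_in = 0.0282 √h_ss ⇒ √h_ss = 0.0294/0.0282 = 1.0426.
h_ss = 1.0426² = 1.0869 m. (Since h₀ = 0.732 m < h_ss, the level will rise toward this value.)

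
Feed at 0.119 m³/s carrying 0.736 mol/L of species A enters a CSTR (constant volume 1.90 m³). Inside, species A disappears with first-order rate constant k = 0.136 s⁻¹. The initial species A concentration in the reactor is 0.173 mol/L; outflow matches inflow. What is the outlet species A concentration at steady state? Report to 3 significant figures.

Accumulation = in − out − consumed: V dC/dt = Q C_in − Q C − k V C.
At steady state: 0 = Q C_in − (Q + kV) C_ss, so C_ss = Q C_in/(Q + kV).
C_ss = 0.119·0.736/(0.119 + 0.136·1.90) = 0.087584/0.37740 = 0.23207 mol/L.

0.232 mol/L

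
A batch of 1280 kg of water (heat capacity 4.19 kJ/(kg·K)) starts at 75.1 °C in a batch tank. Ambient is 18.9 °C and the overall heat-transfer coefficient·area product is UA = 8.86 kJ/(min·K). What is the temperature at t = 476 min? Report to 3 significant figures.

44.5 °C

Heat balance on the well-mixed liquid: M c_p dT/dt = −UA(T − T_amb).
dT/dt = (T_ss − T)/τ with T_ss = T_amb = 18.900 °C, τ = M c_p/UA = 1280·4.19/8.86 = 605.33 min.
T approaches T_ss exponentially: T(t) = T_ss + (T₀ − T_ss) e^(−t/τ).
T(476) = 18.900 + (56.200)·0.45550 = 44.499 °C.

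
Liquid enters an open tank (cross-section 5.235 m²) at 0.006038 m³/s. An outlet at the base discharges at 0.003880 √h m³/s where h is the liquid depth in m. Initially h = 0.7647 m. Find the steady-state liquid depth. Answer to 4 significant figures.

2.422 m

Accumulation of liquid (constant cross-section A): A dh/dt = Q_in − 0.003880 √h. At steady state dh/dt = 0:
Q_in = 0.003880 √h_ss ⇒ √h_ss = 0.006038/0.003880 = 1.55619.
h_ss = 1.55619² = 2.42171 m. (Since h₀ = 0.7647 m < h_ss, the level will rise toward this value.)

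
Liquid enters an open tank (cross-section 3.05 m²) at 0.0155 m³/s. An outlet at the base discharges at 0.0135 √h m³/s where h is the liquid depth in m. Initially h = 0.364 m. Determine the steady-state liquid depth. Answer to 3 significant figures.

1.32 m

Unsteady balance on liquid volume: A dh/dt = Q_in − 0.0135 √h. At steady state dh/dt = 0:
Q_in = 0.0135 √h_ss ⇒ √h_ss = 0.0155/0.0135 = 1.1481.
h_ss = 1.1481² = 1.3182 m. (Since h₀ = 0.364 m < h_ss, the level will rise toward this value.)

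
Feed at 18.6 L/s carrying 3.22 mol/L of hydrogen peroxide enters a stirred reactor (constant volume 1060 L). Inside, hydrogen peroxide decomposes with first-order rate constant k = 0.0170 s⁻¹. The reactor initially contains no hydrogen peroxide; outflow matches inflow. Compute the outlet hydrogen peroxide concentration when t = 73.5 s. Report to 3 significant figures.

V dC/dt = Q(C_in − C) − k V C.
dC/dt = (Q/V) C_in − (Q/V + k) C; effective rate a = Q/V + k = 0.017547 + 0.0170 = 0.034547 s⁻¹.
C_ss = Q C_in/(Q + kV) = 1.6355 mol/L; C(t) = C_ss + (C₀ − C_ss) e^(−a t).
C(73.5) = 1.6355 + (-1.6355)·e^(−0.034547·73.5) = 1.6355 + (-1.6355)·0.078928 = 1.5064 mol/L.

1.51 mol/L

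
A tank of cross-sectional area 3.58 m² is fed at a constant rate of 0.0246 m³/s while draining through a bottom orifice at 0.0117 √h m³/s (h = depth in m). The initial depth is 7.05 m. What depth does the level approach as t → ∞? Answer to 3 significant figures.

Level balance: A dh/dt = 0.0246 − 0.0117 √h. Setting dh/dt = 0:
Q_in = 0.0117 √h_ss ⇒ √h_ss = 0.0246/0.0117 = 2.1026.
h_ss = 2.1026² = 4.4208 m. (Since h₀ = 7.05 m > h_ss, the level will fall toward this value.)

4.42 m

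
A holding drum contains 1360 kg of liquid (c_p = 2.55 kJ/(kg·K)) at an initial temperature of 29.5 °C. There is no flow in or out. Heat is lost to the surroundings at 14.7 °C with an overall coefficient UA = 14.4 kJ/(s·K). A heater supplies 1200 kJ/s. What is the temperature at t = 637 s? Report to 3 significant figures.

M c_p dT/dt = −UA(T − T_amb) + Q̇.
dT/dt = (T_ss − T)/τ with T_ss = T_amb + Q̇/UA = 14.7 + 1200/14.4 = 98.033 °C, τ = M c_p/UA = 1360·2.55/14.4 = 240.83 s.
This is linear first-order; T(t) = T_ss + (T₀ − T_ss) e^(−t/τ).
T(637) = 98.033 + (-68.533)·0.071007 = 93.167 °C.

93.2 °C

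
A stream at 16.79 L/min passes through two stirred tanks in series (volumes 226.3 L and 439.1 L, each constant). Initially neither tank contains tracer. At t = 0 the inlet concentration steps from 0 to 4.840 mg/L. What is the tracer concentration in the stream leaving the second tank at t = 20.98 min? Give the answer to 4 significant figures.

1.448 mg/L

Time constants: τᵢ = Vᵢ/Q for each well-mixed tank.
τ₁ = 226.3/16.79 = 13.4783 min; τ₂ = 439.1/16.79 = 26.1525 min.
Solving the cascade with C₁(0)=C₂(0)=0 gives C₂(t) = C_in[1 − (τ₁ e^(−t/τ₁) − τ₂ e^(−t/τ₂))/(τ₁ − τ₂)].
At t = 20.98: e^(−t/τ₁) = 0.210856, e^(−t/τ₂) = 0.448333.
C₂ = 4.840·[1 − (13.4783·0.210856 − 26.1525·0.448333)/(-12.6742)] = 4.840·0.299124 = 1.44776 mg/L.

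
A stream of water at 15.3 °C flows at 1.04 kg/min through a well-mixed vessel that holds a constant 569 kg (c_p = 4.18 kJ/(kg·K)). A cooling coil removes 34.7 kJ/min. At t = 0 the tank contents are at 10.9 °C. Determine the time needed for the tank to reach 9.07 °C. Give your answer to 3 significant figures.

Unsteady energy balance on the tank contents: M c_p dT/dt = ṁ c_p (T_in − T) − 34.7.
τ = M/ṁ = 547.12 min; T_ss = T_in − Q̇/(ṁ c_p) = 7.3179 °C.
T(t) = T_ss + (T₀ − T_ss) e^(−t/τ). Set T = 9.07:
e^(−t/τ) = (9.07 − 7.3179)/(10.9 − 7.3179) = 0.48913
t = −547.12 · ln(0.48913) = 391.25 min.

391 min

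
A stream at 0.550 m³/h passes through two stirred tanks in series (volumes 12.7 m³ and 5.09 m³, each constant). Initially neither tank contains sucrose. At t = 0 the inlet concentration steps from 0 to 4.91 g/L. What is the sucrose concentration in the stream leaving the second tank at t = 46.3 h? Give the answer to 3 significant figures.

3.83 g/L

Each tank obeys Vᵢ dCᵢ/dt = Q(Cᵢ₋₁ − Cᵢ), so τᵢ = Vᵢ/Q.
τ₁ = 12.7/0.550 = 23.091 h; τ₂ = 5.09/0.550 = 9.2545 h.
Tank 1: C₁ = C_in(1 − e^(−t/τ₁)). Tank 2 (τ₁ ≠ τ₂): C₂ = C_in[1 − (τ₁ e^(−t/τ₁) − τ₂ e^(−t/τ₂))/(τ₁ − τ₂)].
At t = 46.3: e^(−t/τ₁) = 0.13464, e^(−t/τ₂) = 0.0067181.
C₂ = 4.91·[1 − (23.091·0.13464 − 9.2545·0.0067181)/(13.836)] = 4.91·0.77979 = 3.8288 g/L.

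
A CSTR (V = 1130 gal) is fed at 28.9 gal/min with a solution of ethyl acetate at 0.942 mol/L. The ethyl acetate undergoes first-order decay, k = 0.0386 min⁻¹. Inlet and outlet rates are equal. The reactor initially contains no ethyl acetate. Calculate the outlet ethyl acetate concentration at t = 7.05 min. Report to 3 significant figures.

Species balance: V dC/dt = Q C_in − Q C − k V C.
This is linear with rate a = Q/V + k = 0.064175 min⁻¹.
C_ss = Q C_in/(Q + kV) = 0.37541 mol/L; C(t) = C_ss + (C₀ − C_ss) e^(−a t).
C(7.05) = 0.37541 + (-0.37541)·e^(−0.064175·7.05) = 0.37541 + (-0.37541)·0.63608 = 0.13662 mol/L.

0.137 mol/L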